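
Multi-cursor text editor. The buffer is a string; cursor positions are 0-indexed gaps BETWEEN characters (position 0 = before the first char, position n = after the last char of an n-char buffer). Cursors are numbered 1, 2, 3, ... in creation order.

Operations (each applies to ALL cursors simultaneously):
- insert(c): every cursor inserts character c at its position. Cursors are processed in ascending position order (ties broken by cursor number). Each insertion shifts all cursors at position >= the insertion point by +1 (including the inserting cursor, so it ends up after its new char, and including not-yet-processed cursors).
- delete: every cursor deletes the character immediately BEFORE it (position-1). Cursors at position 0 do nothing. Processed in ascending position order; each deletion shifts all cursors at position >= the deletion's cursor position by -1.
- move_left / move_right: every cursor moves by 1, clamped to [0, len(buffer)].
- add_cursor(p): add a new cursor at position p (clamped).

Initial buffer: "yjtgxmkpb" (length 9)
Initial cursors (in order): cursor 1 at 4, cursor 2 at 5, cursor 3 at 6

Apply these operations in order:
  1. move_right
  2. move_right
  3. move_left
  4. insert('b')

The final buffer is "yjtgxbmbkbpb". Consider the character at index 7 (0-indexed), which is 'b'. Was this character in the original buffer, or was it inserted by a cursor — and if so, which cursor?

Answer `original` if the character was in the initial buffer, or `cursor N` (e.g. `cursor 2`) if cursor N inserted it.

Answer: cursor 2

Derivation:
After op 1 (move_right): buffer="yjtgxmkpb" (len 9), cursors c1@5 c2@6 c3@7, authorship .........
After op 2 (move_right): buffer="yjtgxmkpb" (len 9), cursors c1@6 c2@7 c3@8, authorship .........
After op 3 (move_left): buffer="yjtgxmkpb" (len 9), cursors c1@5 c2@6 c3@7, authorship .........
After op 4 (insert('b')): buffer="yjtgxbmbkbpb" (len 12), cursors c1@6 c2@8 c3@10, authorship .....1.2.3..
Authorship (.=original, N=cursor N): . . . . . 1 . 2 . 3 . .
Index 7: author = 2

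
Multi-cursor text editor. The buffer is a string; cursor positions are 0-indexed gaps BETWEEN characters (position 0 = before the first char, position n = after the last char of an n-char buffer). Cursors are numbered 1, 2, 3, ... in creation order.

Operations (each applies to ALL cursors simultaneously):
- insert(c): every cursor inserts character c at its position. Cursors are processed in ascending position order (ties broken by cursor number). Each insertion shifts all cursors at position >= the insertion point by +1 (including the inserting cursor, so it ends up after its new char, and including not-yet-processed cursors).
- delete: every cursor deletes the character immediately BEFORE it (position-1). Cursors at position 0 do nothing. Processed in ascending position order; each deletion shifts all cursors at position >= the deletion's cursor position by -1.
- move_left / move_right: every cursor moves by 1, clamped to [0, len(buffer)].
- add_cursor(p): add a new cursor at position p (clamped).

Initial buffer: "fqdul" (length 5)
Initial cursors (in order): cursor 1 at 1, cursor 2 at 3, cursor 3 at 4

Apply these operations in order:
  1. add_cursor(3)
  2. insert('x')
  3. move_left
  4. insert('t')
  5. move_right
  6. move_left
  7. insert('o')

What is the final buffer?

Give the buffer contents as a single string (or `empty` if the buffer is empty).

After op 1 (add_cursor(3)): buffer="fqdul" (len 5), cursors c1@1 c2@3 c4@3 c3@4, authorship .....
After op 2 (insert('x')): buffer="fxqdxxuxl" (len 9), cursors c1@2 c2@6 c4@6 c3@8, authorship .1..24.3.
After op 3 (move_left): buffer="fxqdxxuxl" (len 9), cursors c1@1 c2@5 c4@5 c3@7, authorship .1..24.3.
After op 4 (insert('t')): buffer="ftxqdxttxutxl" (len 13), cursors c1@2 c2@8 c4@8 c3@11, authorship .11..2244.33.
After op 5 (move_right): buffer="ftxqdxttxutxl" (len 13), cursors c1@3 c2@9 c4@9 c3@12, authorship .11..2244.33.
After op 6 (move_left): buffer="ftxqdxttxutxl" (len 13), cursors c1@2 c2@8 c4@8 c3@11, authorship .11..2244.33.
After op 7 (insert('o')): buffer="ftoxqdxttooxutoxl" (len 17), cursors c1@3 c2@11 c4@11 c3@15, authorship .111..224244.333.

Answer: ftoxqdxttooxutoxl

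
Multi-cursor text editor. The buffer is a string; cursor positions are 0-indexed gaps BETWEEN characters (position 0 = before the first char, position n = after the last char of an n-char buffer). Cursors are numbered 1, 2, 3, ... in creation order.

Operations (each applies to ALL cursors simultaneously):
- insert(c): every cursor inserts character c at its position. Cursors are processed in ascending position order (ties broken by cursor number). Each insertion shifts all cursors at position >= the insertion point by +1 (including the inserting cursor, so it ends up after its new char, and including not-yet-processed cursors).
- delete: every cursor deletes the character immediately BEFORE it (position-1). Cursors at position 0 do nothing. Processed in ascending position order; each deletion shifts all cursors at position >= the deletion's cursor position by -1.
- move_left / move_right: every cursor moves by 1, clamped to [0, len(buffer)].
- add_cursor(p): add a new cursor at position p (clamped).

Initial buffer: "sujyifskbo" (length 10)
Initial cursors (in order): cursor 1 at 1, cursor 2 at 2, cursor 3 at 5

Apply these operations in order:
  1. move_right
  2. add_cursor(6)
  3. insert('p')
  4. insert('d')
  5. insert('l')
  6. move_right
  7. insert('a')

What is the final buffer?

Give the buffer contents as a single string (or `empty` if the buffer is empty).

Answer: supdljapdlyaifppddllsaakbo

Derivation:
After op 1 (move_right): buffer="sujyifskbo" (len 10), cursors c1@2 c2@3 c3@6, authorship ..........
After op 2 (add_cursor(6)): buffer="sujyifskbo" (len 10), cursors c1@2 c2@3 c3@6 c4@6, authorship ..........
After op 3 (insert('p')): buffer="supjpyifppskbo" (len 14), cursors c1@3 c2@5 c3@10 c4@10, authorship ..1.2...34....
After op 4 (insert('d')): buffer="supdjpdyifppddskbo" (len 18), cursors c1@4 c2@7 c3@14 c4@14, authorship ..11.22...3434....
After op 5 (insert('l')): buffer="supdljpdlyifppddllskbo" (len 22), cursors c1@5 c2@9 c3@18 c4@18, authorship ..111.222...343434....
After op 6 (move_right): buffer="supdljpdlyifppddllskbo" (len 22), cursors c1@6 c2@10 c3@19 c4@19, authorship ..111.222...343434....
After op 7 (insert('a')): buffer="supdljapdlyaifppddllsaakbo" (len 26), cursors c1@7 c2@12 c3@23 c4@23, authorship ..111.1222.2..343434.34...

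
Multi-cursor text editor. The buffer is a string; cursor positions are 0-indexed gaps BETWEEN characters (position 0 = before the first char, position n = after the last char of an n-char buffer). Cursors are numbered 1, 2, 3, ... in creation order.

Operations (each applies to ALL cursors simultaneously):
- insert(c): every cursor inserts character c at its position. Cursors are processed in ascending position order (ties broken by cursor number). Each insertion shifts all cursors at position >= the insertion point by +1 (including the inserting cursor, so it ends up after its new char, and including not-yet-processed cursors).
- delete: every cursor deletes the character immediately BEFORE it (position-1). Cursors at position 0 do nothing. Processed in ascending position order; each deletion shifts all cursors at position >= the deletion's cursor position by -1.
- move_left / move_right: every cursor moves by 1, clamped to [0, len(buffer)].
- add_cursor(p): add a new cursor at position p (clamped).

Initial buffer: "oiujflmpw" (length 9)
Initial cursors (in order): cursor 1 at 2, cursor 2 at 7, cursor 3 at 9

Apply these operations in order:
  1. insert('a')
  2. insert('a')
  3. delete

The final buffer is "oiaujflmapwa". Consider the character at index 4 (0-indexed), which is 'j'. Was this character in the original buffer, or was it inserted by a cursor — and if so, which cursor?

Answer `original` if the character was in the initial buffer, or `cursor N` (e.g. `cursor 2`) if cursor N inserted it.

Answer: original

Derivation:
After op 1 (insert('a')): buffer="oiaujflmapwa" (len 12), cursors c1@3 c2@9 c3@12, authorship ..1.....2..3
After op 2 (insert('a')): buffer="oiaaujflmaapwaa" (len 15), cursors c1@4 c2@11 c3@15, authorship ..11.....22..33
After op 3 (delete): buffer="oiaujflmapwa" (len 12), cursors c1@3 c2@9 c3@12, authorship ..1.....2..3
Authorship (.=original, N=cursor N): . . 1 . . . . . 2 . . 3
Index 4: author = original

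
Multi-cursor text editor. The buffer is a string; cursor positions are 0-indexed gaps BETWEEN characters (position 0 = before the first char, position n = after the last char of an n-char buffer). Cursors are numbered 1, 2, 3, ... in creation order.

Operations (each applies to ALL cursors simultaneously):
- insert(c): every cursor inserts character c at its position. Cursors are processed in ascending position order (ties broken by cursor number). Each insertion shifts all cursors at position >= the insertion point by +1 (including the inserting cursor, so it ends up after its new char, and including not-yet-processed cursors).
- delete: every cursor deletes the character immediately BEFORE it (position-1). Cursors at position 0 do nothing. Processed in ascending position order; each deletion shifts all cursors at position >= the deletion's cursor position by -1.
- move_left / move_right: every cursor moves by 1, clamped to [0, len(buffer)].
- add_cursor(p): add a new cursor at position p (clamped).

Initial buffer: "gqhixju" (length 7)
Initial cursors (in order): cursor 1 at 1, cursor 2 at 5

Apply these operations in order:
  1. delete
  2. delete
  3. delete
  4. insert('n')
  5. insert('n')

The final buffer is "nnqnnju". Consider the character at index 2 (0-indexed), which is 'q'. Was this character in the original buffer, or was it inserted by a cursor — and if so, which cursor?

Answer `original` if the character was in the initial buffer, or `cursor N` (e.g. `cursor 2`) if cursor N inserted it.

Answer: original

Derivation:
After op 1 (delete): buffer="qhiju" (len 5), cursors c1@0 c2@3, authorship .....
After op 2 (delete): buffer="qhju" (len 4), cursors c1@0 c2@2, authorship ....
After op 3 (delete): buffer="qju" (len 3), cursors c1@0 c2@1, authorship ...
After op 4 (insert('n')): buffer="nqnju" (len 5), cursors c1@1 c2@3, authorship 1.2..
After op 5 (insert('n')): buffer="nnqnnju" (len 7), cursors c1@2 c2@5, authorship 11.22..
Authorship (.=original, N=cursor N): 1 1 . 2 2 . .
Index 2: author = original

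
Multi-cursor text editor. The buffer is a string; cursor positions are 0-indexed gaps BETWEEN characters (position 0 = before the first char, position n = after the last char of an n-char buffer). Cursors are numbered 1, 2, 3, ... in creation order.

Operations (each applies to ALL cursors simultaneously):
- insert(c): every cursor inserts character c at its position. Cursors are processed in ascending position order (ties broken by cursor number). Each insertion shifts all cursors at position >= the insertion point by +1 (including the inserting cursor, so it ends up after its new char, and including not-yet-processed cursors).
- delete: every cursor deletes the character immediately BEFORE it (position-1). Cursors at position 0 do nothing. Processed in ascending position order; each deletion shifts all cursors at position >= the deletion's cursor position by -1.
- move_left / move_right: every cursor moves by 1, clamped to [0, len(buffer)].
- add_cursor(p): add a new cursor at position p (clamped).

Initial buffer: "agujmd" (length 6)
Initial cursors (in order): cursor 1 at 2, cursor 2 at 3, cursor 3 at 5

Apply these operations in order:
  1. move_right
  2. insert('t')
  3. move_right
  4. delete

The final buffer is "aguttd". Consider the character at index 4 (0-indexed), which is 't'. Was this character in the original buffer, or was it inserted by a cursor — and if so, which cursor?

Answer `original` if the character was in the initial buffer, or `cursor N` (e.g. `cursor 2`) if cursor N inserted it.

After op 1 (move_right): buffer="agujmd" (len 6), cursors c1@3 c2@4 c3@6, authorship ......
After op 2 (insert('t')): buffer="agutjtmdt" (len 9), cursors c1@4 c2@6 c3@9, authorship ...1.2..3
After op 3 (move_right): buffer="agutjtmdt" (len 9), cursors c1@5 c2@7 c3@9, authorship ...1.2..3
After op 4 (delete): buffer="aguttd" (len 6), cursors c1@4 c2@5 c3@6, authorship ...12.
Authorship (.=original, N=cursor N): . . . 1 2 .
Index 4: author = 2

Answer: cursor 2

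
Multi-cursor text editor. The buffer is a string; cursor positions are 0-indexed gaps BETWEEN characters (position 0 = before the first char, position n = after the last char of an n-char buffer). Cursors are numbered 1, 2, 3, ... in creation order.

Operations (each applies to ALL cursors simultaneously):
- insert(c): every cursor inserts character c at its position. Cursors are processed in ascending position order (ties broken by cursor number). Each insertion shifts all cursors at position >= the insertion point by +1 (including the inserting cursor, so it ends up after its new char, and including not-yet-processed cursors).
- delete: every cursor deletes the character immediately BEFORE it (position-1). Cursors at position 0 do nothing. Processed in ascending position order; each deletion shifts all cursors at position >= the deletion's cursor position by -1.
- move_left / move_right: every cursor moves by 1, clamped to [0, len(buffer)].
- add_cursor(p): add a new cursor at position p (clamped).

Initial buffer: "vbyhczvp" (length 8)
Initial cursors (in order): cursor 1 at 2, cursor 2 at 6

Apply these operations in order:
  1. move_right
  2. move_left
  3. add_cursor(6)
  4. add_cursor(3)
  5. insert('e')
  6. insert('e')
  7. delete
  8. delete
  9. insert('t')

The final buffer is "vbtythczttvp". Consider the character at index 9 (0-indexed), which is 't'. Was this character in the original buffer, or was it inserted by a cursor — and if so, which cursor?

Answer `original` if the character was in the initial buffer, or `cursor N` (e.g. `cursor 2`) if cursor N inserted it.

After op 1 (move_right): buffer="vbyhczvp" (len 8), cursors c1@3 c2@7, authorship ........
After op 2 (move_left): buffer="vbyhczvp" (len 8), cursors c1@2 c2@6, authorship ........
After op 3 (add_cursor(6)): buffer="vbyhczvp" (len 8), cursors c1@2 c2@6 c3@6, authorship ........
After op 4 (add_cursor(3)): buffer="vbyhczvp" (len 8), cursors c1@2 c4@3 c2@6 c3@6, authorship ........
After op 5 (insert('e')): buffer="vbeyehczeevp" (len 12), cursors c1@3 c4@5 c2@10 c3@10, authorship ..1.4...23..
After op 6 (insert('e')): buffer="vbeeyeehczeeeevp" (len 16), cursors c1@4 c4@7 c2@14 c3@14, authorship ..11.44...2323..
After op 7 (delete): buffer="vbeyehczeevp" (len 12), cursors c1@3 c4@5 c2@10 c3@10, authorship ..1.4...23..
After op 8 (delete): buffer="vbyhczvp" (len 8), cursors c1@2 c4@3 c2@6 c3@6, authorship ........
After op 9 (insert('t')): buffer="vbtythczttvp" (len 12), cursors c1@3 c4@5 c2@10 c3@10, authorship ..1.4...23..
Authorship (.=original, N=cursor N): . . 1 . 4 . . . 2 3 . .
Index 9: author = 3

Answer: cursor 3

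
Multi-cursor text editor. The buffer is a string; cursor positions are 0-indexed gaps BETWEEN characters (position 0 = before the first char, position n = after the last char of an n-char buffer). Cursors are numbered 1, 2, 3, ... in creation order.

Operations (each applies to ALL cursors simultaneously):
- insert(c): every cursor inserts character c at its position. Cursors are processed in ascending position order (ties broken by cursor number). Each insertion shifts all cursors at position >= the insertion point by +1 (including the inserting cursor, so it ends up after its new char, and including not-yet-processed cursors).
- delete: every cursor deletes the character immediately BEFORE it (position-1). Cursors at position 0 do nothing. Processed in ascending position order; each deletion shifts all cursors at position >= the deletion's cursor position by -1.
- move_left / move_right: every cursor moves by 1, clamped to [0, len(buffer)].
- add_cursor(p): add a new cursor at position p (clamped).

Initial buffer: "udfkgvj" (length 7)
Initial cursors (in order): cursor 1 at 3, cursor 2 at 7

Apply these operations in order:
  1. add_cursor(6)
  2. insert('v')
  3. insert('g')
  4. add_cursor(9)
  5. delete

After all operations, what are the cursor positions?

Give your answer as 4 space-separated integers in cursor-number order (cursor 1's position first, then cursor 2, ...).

After op 1 (add_cursor(6)): buffer="udfkgvj" (len 7), cursors c1@3 c3@6 c2@7, authorship .......
After op 2 (insert('v')): buffer="udfvkgvvjv" (len 10), cursors c1@4 c3@8 c2@10, authorship ...1...3.2
After op 3 (insert('g')): buffer="udfvgkgvvgjvg" (len 13), cursors c1@5 c3@10 c2@13, authorship ...11...33.22
After op 4 (add_cursor(9)): buffer="udfvgkgvvgjvg" (len 13), cursors c1@5 c4@9 c3@10 c2@13, authorship ...11...33.22
After op 5 (delete): buffer="udfvkgvjv" (len 9), cursors c1@4 c3@7 c4@7 c2@9, authorship ...1....2

Answer: 4 9 7 7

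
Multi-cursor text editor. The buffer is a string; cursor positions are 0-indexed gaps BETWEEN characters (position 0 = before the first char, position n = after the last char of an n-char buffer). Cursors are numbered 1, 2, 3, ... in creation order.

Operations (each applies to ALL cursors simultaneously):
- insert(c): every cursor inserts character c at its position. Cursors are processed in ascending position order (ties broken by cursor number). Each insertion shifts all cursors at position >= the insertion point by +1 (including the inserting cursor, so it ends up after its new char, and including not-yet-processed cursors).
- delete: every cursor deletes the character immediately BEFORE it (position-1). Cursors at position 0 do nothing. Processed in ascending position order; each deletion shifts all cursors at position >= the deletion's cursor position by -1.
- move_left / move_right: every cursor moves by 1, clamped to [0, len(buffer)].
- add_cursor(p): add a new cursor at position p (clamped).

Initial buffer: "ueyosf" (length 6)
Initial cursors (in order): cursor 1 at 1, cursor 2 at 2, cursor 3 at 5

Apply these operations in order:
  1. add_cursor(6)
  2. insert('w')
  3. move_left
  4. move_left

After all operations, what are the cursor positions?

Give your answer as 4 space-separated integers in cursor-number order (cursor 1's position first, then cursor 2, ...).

After op 1 (add_cursor(6)): buffer="ueyosf" (len 6), cursors c1@1 c2@2 c3@5 c4@6, authorship ......
After op 2 (insert('w')): buffer="uwewyoswfw" (len 10), cursors c1@2 c2@4 c3@8 c4@10, authorship .1.2...3.4
After op 3 (move_left): buffer="uwewyoswfw" (len 10), cursors c1@1 c2@3 c3@7 c4@9, authorship .1.2...3.4
After op 4 (move_left): buffer="uwewyoswfw" (len 10), cursors c1@0 c2@2 c3@6 c4@8, authorship .1.2...3.4

Answer: 0 2 6 8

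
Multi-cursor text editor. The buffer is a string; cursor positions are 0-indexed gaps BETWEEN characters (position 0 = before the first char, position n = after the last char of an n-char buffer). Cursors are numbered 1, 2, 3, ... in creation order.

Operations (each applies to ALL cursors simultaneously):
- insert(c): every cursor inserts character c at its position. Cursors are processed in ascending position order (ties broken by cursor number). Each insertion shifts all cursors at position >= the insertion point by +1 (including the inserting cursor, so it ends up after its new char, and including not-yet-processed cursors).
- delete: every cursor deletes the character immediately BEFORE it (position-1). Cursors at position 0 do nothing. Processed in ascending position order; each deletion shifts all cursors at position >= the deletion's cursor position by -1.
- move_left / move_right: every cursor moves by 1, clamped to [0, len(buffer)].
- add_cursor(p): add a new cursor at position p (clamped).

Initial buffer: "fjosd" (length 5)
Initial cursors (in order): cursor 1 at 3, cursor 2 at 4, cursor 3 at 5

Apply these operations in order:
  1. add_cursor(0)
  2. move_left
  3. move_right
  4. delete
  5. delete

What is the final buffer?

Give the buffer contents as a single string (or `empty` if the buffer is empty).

Answer: empty

Derivation:
After op 1 (add_cursor(0)): buffer="fjosd" (len 5), cursors c4@0 c1@3 c2@4 c3@5, authorship .....
After op 2 (move_left): buffer="fjosd" (len 5), cursors c4@0 c1@2 c2@3 c3@4, authorship .....
After op 3 (move_right): buffer="fjosd" (len 5), cursors c4@1 c1@3 c2@4 c3@5, authorship .....
After op 4 (delete): buffer="j" (len 1), cursors c4@0 c1@1 c2@1 c3@1, authorship .
After op 5 (delete): buffer="" (len 0), cursors c1@0 c2@0 c3@0 c4@0, authorship 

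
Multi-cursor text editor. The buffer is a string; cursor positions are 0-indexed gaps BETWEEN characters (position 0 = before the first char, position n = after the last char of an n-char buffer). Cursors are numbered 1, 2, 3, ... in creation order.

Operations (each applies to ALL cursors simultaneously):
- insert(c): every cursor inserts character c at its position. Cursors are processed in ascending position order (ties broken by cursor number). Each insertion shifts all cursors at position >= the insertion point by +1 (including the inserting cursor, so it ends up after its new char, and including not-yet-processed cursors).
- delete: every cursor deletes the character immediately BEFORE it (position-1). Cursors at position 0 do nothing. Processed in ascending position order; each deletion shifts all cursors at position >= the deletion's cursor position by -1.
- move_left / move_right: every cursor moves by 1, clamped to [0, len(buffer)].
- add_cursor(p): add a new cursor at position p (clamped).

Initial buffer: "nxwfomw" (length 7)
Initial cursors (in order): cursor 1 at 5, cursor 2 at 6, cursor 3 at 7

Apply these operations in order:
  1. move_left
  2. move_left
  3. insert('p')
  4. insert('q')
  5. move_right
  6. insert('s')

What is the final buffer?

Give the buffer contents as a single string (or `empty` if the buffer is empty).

After op 1 (move_left): buffer="nxwfomw" (len 7), cursors c1@4 c2@5 c3@6, authorship .......
After op 2 (move_left): buffer="nxwfomw" (len 7), cursors c1@3 c2@4 c3@5, authorship .......
After op 3 (insert('p')): buffer="nxwpfpopmw" (len 10), cursors c1@4 c2@6 c3@8, authorship ...1.2.3..
After op 4 (insert('q')): buffer="nxwpqfpqopqmw" (len 13), cursors c1@5 c2@8 c3@11, authorship ...11.22.33..
After op 5 (move_right): buffer="nxwpqfpqopqmw" (len 13), cursors c1@6 c2@9 c3@12, authorship ...11.22.33..
After op 6 (insert('s')): buffer="nxwpqfspqospqmsw" (len 16), cursors c1@7 c2@11 c3@15, authorship ...11.122.233.3.

Answer: nxwpqfspqospqmsw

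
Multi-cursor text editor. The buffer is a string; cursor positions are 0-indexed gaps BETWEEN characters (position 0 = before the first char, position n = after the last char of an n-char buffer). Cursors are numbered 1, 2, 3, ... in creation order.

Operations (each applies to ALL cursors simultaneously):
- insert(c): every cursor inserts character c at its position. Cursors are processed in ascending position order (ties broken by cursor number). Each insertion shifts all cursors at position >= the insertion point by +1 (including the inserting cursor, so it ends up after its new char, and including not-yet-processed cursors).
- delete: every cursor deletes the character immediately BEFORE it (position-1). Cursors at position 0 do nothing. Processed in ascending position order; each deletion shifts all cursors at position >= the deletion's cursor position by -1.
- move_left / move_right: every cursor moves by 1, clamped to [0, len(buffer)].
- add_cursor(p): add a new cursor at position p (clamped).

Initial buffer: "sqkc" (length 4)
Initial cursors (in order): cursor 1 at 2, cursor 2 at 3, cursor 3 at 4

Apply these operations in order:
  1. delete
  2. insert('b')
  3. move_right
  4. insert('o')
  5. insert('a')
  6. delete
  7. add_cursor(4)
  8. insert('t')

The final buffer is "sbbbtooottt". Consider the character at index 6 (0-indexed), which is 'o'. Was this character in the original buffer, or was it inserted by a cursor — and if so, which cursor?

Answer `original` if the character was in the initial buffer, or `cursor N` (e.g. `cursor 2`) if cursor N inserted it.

Answer: cursor 2

Derivation:
After op 1 (delete): buffer="s" (len 1), cursors c1@1 c2@1 c3@1, authorship .
After op 2 (insert('b')): buffer="sbbb" (len 4), cursors c1@4 c2@4 c3@4, authorship .123
After op 3 (move_right): buffer="sbbb" (len 4), cursors c1@4 c2@4 c3@4, authorship .123
After op 4 (insert('o')): buffer="sbbbooo" (len 7), cursors c1@7 c2@7 c3@7, authorship .123123
After op 5 (insert('a')): buffer="sbbboooaaa" (len 10), cursors c1@10 c2@10 c3@10, authorship .123123123
After op 6 (delete): buffer="sbbbooo" (len 7), cursors c1@7 c2@7 c3@7, authorship .123123
After op 7 (add_cursor(4)): buffer="sbbbooo" (len 7), cursors c4@4 c1@7 c2@7 c3@7, authorship .123123
After op 8 (insert('t')): buffer="sbbbtooottt" (len 11), cursors c4@5 c1@11 c2@11 c3@11, authorship .1234123123
Authorship (.=original, N=cursor N): . 1 2 3 4 1 2 3 1 2 3
Index 6: author = 2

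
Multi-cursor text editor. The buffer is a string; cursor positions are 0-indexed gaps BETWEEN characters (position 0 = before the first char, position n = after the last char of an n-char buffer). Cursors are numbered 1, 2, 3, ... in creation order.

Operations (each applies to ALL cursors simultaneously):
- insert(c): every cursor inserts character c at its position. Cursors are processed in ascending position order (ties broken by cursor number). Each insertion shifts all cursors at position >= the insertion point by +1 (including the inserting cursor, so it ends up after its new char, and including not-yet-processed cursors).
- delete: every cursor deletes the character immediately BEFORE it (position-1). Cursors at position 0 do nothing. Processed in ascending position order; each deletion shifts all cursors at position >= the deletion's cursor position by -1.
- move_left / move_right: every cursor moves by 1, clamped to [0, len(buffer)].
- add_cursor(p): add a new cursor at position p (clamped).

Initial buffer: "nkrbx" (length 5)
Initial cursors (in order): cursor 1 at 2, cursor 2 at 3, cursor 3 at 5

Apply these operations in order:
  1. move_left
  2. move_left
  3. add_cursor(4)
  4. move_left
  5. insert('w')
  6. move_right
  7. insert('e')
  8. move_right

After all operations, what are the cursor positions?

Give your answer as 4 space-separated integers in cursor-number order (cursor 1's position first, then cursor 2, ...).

After op 1 (move_left): buffer="nkrbx" (len 5), cursors c1@1 c2@2 c3@4, authorship .....
After op 2 (move_left): buffer="nkrbx" (len 5), cursors c1@0 c2@1 c3@3, authorship .....
After op 3 (add_cursor(4)): buffer="nkrbx" (len 5), cursors c1@0 c2@1 c3@3 c4@4, authorship .....
After op 4 (move_left): buffer="nkrbx" (len 5), cursors c1@0 c2@0 c3@2 c4@3, authorship .....
After op 5 (insert('w')): buffer="wwnkwrwbx" (len 9), cursors c1@2 c2@2 c3@5 c4@7, authorship 12..3.4..
After op 6 (move_right): buffer="wwnkwrwbx" (len 9), cursors c1@3 c2@3 c3@6 c4@8, authorship 12..3.4..
After op 7 (insert('e')): buffer="wwneekwrewbex" (len 13), cursors c1@5 c2@5 c3@9 c4@12, authorship 12.12.3.34.4.
After op 8 (move_right): buffer="wwneekwrewbex" (len 13), cursors c1@6 c2@6 c3@10 c4@13, authorship 12.12.3.34.4.

Answer: 6 6 10 13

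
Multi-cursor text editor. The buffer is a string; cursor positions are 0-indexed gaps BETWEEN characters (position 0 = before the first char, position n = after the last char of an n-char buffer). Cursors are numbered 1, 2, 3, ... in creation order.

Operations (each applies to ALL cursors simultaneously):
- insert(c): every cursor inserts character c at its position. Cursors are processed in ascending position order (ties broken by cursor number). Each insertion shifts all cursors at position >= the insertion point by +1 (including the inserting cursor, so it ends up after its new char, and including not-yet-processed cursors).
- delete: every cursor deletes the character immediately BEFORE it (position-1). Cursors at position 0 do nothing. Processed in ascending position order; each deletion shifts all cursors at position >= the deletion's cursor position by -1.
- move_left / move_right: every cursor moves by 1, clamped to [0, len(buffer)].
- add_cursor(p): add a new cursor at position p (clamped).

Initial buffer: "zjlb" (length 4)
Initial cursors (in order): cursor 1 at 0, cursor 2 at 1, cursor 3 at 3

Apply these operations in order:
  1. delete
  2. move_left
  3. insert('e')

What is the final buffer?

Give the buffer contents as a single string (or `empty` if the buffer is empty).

After op 1 (delete): buffer="jb" (len 2), cursors c1@0 c2@0 c3@1, authorship ..
After op 2 (move_left): buffer="jb" (len 2), cursors c1@0 c2@0 c3@0, authorship ..
After op 3 (insert('e')): buffer="eeejb" (len 5), cursors c1@3 c2@3 c3@3, authorship 123..

Answer: eeejb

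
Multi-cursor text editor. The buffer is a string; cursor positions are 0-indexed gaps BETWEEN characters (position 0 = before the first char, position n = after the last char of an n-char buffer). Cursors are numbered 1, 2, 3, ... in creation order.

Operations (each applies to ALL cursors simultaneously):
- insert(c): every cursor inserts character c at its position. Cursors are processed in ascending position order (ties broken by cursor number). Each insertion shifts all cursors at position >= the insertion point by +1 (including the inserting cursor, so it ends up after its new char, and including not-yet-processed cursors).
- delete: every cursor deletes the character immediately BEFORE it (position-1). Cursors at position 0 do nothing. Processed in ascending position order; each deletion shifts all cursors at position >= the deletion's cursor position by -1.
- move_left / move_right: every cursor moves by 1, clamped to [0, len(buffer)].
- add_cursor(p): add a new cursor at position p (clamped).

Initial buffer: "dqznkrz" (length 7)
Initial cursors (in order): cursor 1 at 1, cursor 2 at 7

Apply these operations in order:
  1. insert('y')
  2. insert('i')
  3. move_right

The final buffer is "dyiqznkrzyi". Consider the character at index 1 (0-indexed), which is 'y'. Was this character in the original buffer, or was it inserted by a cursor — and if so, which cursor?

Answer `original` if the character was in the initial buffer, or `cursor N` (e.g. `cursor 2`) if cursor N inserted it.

Answer: cursor 1

Derivation:
After op 1 (insert('y')): buffer="dyqznkrzy" (len 9), cursors c1@2 c2@9, authorship .1......2
After op 2 (insert('i')): buffer="dyiqznkrzyi" (len 11), cursors c1@3 c2@11, authorship .11......22
After op 3 (move_right): buffer="dyiqznkrzyi" (len 11), cursors c1@4 c2@11, authorship .11......22
Authorship (.=original, N=cursor N): . 1 1 . . . . . . 2 2
Index 1: author = 1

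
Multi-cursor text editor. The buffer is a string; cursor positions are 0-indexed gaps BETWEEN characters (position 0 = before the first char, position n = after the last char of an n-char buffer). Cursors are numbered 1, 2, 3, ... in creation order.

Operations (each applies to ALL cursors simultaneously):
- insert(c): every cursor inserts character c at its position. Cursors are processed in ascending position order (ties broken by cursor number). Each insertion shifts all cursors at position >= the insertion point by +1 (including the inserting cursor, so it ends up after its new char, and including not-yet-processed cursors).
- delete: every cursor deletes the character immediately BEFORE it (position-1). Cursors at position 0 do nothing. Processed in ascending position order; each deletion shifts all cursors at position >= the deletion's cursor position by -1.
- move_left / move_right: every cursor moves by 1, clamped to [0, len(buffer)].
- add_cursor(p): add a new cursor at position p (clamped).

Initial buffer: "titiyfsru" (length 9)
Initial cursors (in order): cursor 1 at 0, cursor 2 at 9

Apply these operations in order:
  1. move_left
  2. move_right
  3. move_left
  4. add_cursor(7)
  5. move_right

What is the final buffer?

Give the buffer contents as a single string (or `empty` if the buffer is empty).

Answer: titiyfsru

Derivation:
After op 1 (move_left): buffer="titiyfsru" (len 9), cursors c1@0 c2@8, authorship .........
After op 2 (move_right): buffer="titiyfsru" (len 9), cursors c1@1 c2@9, authorship .........
After op 3 (move_left): buffer="titiyfsru" (len 9), cursors c1@0 c2@8, authorship .........
After op 4 (add_cursor(7)): buffer="titiyfsru" (len 9), cursors c1@0 c3@7 c2@8, authorship .........
After op 5 (move_right): buffer="titiyfsru" (len 9), cursors c1@1 c3@8 c2@9, authorship .........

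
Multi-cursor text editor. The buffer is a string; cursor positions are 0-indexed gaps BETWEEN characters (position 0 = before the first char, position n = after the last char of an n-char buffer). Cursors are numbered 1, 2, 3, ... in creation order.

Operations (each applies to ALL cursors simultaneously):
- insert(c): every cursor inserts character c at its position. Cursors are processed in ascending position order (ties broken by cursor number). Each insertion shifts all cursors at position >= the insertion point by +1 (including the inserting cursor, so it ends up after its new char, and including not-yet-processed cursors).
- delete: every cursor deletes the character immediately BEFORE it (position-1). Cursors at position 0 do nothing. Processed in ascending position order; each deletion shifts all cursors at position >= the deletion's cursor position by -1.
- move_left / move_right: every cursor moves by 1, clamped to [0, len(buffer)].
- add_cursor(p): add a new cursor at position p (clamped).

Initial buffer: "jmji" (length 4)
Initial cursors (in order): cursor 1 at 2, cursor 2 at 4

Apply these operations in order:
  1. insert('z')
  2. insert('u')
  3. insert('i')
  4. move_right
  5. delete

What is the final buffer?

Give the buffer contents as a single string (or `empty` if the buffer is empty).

Answer: jmzuiizu

Derivation:
After op 1 (insert('z')): buffer="jmzjiz" (len 6), cursors c1@3 c2@6, authorship ..1..2
After op 2 (insert('u')): buffer="jmzujizu" (len 8), cursors c1@4 c2@8, authorship ..11..22
After op 3 (insert('i')): buffer="jmzuijizui" (len 10), cursors c1@5 c2@10, authorship ..111..222
After op 4 (move_right): buffer="jmzuijizui" (len 10), cursors c1@6 c2@10, authorship ..111..222
After op 5 (delete): buffer="jmzuiizu" (len 8), cursors c1@5 c2@8, authorship ..111.22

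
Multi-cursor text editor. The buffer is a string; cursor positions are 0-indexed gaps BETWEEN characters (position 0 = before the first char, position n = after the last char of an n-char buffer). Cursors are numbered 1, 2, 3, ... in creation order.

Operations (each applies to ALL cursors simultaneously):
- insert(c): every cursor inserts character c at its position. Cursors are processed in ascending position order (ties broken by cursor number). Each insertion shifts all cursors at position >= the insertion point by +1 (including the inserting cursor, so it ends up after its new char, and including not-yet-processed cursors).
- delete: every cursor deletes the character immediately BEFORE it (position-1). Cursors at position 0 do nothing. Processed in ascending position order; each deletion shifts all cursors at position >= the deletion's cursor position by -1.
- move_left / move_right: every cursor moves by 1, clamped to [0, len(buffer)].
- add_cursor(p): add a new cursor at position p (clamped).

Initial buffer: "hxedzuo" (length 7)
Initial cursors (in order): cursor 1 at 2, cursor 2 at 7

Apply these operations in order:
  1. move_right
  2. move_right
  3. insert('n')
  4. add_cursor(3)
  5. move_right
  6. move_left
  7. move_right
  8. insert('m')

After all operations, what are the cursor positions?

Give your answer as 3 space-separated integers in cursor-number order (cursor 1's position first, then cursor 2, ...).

After op 1 (move_right): buffer="hxedzuo" (len 7), cursors c1@3 c2@7, authorship .......
After op 2 (move_right): buffer="hxedzuo" (len 7), cursors c1@4 c2@7, authorship .......
After op 3 (insert('n')): buffer="hxednzuon" (len 9), cursors c1@5 c2@9, authorship ....1...2
After op 4 (add_cursor(3)): buffer="hxednzuon" (len 9), cursors c3@3 c1@5 c2@9, authorship ....1...2
After op 5 (move_right): buffer="hxednzuon" (len 9), cursors c3@4 c1@6 c2@9, authorship ....1...2
After op 6 (move_left): buffer="hxednzuon" (len 9), cursors c3@3 c1@5 c2@8, authorship ....1...2
After op 7 (move_right): buffer="hxednzuon" (len 9), cursors c3@4 c1@6 c2@9, authorship ....1...2
After op 8 (insert('m')): buffer="hxedmnzmuonm" (len 12), cursors c3@5 c1@8 c2@12, authorship ....31.1..22

Answer: 8 12 5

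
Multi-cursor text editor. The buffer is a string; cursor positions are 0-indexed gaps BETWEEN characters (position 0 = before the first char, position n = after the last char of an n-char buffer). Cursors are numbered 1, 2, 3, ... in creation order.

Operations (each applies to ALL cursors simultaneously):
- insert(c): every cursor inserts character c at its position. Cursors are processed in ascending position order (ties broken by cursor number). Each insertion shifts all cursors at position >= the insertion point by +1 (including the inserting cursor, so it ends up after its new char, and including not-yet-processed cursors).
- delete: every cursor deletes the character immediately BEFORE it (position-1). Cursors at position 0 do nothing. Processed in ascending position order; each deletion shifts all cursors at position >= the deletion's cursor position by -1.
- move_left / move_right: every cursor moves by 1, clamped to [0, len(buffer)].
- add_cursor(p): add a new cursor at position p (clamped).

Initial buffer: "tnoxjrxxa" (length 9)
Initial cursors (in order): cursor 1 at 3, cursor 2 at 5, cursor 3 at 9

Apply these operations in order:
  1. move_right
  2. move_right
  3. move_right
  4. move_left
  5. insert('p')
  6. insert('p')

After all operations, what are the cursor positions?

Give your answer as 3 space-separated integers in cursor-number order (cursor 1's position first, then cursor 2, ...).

Answer: 7 11 14

Derivation:
After op 1 (move_right): buffer="tnoxjrxxa" (len 9), cursors c1@4 c2@6 c3@9, authorship .........
After op 2 (move_right): buffer="tnoxjrxxa" (len 9), cursors c1@5 c2@7 c3@9, authorship .........
After op 3 (move_right): buffer="tnoxjrxxa" (len 9), cursors c1@6 c2@8 c3@9, authorship .........
After op 4 (move_left): buffer="tnoxjrxxa" (len 9), cursors c1@5 c2@7 c3@8, authorship .........
After op 5 (insert('p')): buffer="tnoxjprxpxpa" (len 12), cursors c1@6 c2@9 c3@11, authorship .....1..2.3.
After op 6 (insert('p')): buffer="tnoxjpprxppxppa" (len 15), cursors c1@7 c2@11 c3@14, authorship .....11..22.33.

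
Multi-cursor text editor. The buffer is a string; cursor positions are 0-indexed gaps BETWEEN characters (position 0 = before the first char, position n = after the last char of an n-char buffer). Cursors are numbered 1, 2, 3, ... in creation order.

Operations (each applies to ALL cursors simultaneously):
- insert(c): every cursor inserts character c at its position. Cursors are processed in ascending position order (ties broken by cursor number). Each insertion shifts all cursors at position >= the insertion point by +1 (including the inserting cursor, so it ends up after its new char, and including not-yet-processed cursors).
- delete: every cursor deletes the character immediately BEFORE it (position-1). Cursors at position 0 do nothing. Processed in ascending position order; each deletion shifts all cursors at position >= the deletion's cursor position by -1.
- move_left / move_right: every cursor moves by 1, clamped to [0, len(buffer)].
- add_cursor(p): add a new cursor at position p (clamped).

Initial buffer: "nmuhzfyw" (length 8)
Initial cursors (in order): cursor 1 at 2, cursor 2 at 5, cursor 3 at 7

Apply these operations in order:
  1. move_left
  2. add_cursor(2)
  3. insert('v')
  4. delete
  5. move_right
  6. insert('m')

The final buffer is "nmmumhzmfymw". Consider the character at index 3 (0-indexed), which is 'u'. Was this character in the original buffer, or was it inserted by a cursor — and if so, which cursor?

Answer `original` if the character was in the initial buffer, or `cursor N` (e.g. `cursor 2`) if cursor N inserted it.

Answer: original

Derivation:
After op 1 (move_left): buffer="nmuhzfyw" (len 8), cursors c1@1 c2@4 c3@6, authorship ........
After op 2 (add_cursor(2)): buffer="nmuhzfyw" (len 8), cursors c1@1 c4@2 c2@4 c3@6, authorship ........
After op 3 (insert('v')): buffer="nvmvuhvzfvyw" (len 12), cursors c1@2 c4@4 c2@7 c3@10, authorship .1.4..2..3..
After op 4 (delete): buffer="nmuhzfyw" (len 8), cursors c1@1 c4@2 c2@4 c3@6, authorship ........
After op 5 (move_right): buffer="nmuhzfyw" (len 8), cursors c1@2 c4@3 c2@5 c3@7, authorship ........
After op 6 (insert('m')): buffer="nmmumhzmfymw" (len 12), cursors c1@3 c4@5 c2@8 c3@11, authorship ..1.4..2..3.
Authorship (.=original, N=cursor N): . . 1 . 4 . . 2 . . 3 .
Index 3: author = original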